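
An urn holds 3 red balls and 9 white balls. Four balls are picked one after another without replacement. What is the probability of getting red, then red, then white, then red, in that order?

Multiply the probability of each draw given the previous ones:
P = 3/12 × 2/11 × 9/10 × 1/9 = 54/11880 = 1/220.

1/220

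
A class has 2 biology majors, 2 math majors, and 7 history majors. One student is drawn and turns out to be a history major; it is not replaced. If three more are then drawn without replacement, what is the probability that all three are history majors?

After the first draw, 6 of the remaining 10 students are history majors.
P = 6/10 × 5/9 × 4/8 = 120/720 = 1/6.

1/6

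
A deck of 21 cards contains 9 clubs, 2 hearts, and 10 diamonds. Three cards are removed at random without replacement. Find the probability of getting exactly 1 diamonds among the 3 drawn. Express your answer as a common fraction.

One ordering (a diamond drawn first) has probability 10/21 × 11/20 × 10/19 = 1100/7980 = 55/399.
There are C(3,1) = 3 such orderings, each equally likely, so P = 3 × 55/399 = 55/133.

55/133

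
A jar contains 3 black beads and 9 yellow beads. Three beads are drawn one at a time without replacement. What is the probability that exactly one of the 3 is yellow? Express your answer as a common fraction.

27/220

One ordering (yellow drawn first) has probability 9/12 × 3/11 × 2/10 = 54/1320 = 9/220.
There are C(3,1) = 3 such orderings, each equally likely, so P = 3 × 9/220 = 27/220.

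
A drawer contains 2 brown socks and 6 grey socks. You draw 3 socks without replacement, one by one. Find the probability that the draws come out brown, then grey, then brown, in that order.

1/28

Multiply the probability of each draw given the previous ones:
P = 2/8 × 6/7 × 1/6 = 12/336 = 1/28.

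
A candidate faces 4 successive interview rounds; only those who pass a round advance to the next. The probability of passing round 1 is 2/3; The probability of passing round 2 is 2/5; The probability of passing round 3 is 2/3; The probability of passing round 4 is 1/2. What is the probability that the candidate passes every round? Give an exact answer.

4/45

Each stage is reached only if all earlier stages succeed, so
P = 2/3 × 2/5 × 2/3 × 1/2 = 8/90 = 4/45.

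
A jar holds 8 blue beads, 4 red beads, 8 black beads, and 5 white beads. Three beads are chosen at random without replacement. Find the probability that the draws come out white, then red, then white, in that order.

Multiply the probability of each draw given the previous ones:
P = 5/25 × 4/24 × 4/23 = 80/13800 = 2/345.

2/345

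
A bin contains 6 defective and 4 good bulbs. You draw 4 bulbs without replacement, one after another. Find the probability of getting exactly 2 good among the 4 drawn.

3/7

One ordering (good drawn first) has probability 4/10 × 3/9 × 6/8 × 5/7 = 360/5040 = 1/14.
There are C(4,2) = 6 such orderings, each equally likely, so P = 6 × 1/14 = 3/7.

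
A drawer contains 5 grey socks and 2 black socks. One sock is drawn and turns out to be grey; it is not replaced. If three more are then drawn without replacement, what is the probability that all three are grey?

After the first draw, 4 of the remaining 6 socks are grey.
P = 4/6 × 3/5 × 2/4 = 24/120 = 1/5.

1/5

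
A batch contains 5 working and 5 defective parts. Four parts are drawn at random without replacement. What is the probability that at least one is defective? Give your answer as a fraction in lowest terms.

41/42

P(no defective) = 5/10 × 4/9 × 3/8 × 2/7 = 120/5040 = 1/42.
P(at least one) = 1 − 1/42 = 41/42.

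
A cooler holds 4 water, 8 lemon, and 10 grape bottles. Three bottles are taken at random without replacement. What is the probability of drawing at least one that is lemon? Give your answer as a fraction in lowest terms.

42/55

P(no lemon) = 14/22 × 13/21 × 12/20 = 2184/9240 = 13/55.
P(at least one) = 1 − 13/55 = 42/55.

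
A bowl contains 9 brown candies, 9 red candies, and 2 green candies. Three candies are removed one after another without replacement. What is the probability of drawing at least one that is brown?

65/76

P(no brown) = 11/20 × 10/19 × 9/18 = 990/6840 = 11/76.
P(at least one) = 1 − 11/76 = 65/76.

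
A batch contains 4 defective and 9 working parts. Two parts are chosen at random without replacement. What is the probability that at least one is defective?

7/13

P(no defective) = 9/13 × 8/12 = 72/156 = 6/13.
P(at least one) = 1 − 6/13 = 7/13.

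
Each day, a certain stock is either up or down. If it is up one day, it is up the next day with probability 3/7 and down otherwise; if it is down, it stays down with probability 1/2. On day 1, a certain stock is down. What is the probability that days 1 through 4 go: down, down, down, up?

Day 1 is given. For each transition, use the conditional probability from the current state:
P(down | down) = 1/2; P(down | down) = 1/2; P(up | down) = 1/2.
P = 1/2 × 1/2 × 1/2 = 1/8.

1/8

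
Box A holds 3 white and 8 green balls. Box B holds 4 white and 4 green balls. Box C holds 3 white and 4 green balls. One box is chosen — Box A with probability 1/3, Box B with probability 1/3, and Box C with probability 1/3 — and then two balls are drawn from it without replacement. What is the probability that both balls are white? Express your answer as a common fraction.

From Box A: P(both white) = (3/11)(2/10) = 3/55.
From Box B: P(both white) = (4/8)(3/7) = 3/14.
From Box C: P(both white) = (3/7)(2/6) = 1/7.
Total probability = (1/3)(3/55) + (1/3)(3/14) + (1/3)(1/7) = 317/2310.

317/2310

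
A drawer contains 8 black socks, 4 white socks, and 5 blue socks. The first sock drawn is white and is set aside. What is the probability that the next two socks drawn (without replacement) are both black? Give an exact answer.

7/30

After the first draw, 8 of the remaining 16 socks are black.
P = 8/16 × 7/15 = 56/240 = 7/30.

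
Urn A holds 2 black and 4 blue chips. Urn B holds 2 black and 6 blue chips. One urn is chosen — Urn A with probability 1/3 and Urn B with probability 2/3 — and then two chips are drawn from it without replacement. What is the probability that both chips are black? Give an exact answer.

From Urn A: P(both black) = (2/6)(1/5) = 1/15.
From Urn B: P(both black) = (2/8)(1/7) = 1/28.
Total probability = (1/3)(1/15) + (2/3)(1/28) = 29/630.

29/630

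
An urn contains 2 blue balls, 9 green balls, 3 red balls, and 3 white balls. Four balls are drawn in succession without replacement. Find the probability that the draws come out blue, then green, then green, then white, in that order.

Chain rule:
P = 2/17 × 9/16 × 8/15 × 3/14 = 432/57120 = 9/1190.

9/1190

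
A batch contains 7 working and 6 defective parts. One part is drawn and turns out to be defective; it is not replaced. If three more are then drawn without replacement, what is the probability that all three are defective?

1/22

With the first part removed, 5 defective remain out of 12.
P = 5/12 × 4/11 × 3/10 = 60/1320 = 1/22.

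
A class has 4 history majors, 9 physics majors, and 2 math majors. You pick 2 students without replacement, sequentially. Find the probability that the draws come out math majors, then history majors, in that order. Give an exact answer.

Multiply the probability of each draw given the previous ones:
P = 2/15 × 4/14 = 8/210 = 4/105.

4/105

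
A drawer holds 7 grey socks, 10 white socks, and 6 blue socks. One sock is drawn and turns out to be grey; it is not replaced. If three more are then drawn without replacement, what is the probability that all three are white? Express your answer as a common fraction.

6/77

After the first draw, 10 of the remaining 22 socks are white.
P = 10/22 × 9/21 × 8/20 = 720/9240 = 6/77.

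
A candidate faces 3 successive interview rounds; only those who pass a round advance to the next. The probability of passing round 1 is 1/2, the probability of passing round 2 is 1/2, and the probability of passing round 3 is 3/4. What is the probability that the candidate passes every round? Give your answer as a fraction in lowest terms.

3/16

Multiplying along the chain,
P = 1/2 × 1/2 × 3/4 = 3/16.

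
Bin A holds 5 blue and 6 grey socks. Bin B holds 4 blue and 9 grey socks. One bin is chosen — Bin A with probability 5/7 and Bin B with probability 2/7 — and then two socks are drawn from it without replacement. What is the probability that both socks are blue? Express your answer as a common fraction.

152/1001

From Bin A: P(both blue) = (5/11)(4/10) = 2/11.
From Bin B: P(both blue) = (4/13)(3/12) = 1/13.
Total probability = (5/7)(2/11) + (2/7)(1/13) = 152/1001.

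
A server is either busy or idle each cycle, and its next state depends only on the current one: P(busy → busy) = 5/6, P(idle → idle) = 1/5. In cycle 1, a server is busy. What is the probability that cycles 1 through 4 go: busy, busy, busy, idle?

Cycle 1 is given. For each transition, use the conditional probability from the current state:
P(busy | busy) = 5/6; P(busy | busy) = 5/6; P(idle | busy) = 1/6.
P = 5/6 × 5/6 × 1/6 = 25/216.

25/216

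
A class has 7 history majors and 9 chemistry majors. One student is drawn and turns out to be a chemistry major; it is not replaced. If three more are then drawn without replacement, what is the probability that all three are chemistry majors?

After the first draw, 8 of the remaining 15 students are chemistry majors.
P = 8/15 × 7/14 × 6/13 = 336/2730 = 8/65.

8/65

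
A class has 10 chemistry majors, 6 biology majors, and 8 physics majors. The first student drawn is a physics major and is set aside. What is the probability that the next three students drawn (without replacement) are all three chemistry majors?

After the first draw, 10 of the remaining 23 students are chemistry majors.
P = 10/23 × 9/22 × 8/21 = 720/10626 = 120/1771.

120/1771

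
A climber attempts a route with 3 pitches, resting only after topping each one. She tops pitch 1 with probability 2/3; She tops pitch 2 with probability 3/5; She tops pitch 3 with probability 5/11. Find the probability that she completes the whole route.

2/11

Multiplying along the chain,
P = 2/3 × 3/5 × 5/11 = 30/165 = 2/11.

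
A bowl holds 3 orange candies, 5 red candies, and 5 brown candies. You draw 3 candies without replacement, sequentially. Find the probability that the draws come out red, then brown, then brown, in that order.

Multiply the probability of each draw given the previous ones:
P = 5/13 × 5/12 × 4/11 = 100/1716 = 25/429.

25/429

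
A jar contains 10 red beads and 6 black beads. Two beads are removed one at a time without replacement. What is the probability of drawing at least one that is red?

7/8

P(no red) = 6/16 × 5/15 = 30/240 = 1/8.
P(at least one) = 1 − 1/8 = 7/8.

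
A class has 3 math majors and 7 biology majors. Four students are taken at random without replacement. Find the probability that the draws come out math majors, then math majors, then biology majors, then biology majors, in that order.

1/20

Each draw changes the counts, so multiply the conditional probabilities along the sequence:
P = 3/10 × 2/9 × 7/8 × 6/7 = 252/5040 = 1/20.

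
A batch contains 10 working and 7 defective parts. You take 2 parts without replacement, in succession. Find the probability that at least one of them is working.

P(no working) = 7/17 × 6/16 = 42/272 = 21/136.
P(at least one) = 1 − 21/136 = 115/136.

115/136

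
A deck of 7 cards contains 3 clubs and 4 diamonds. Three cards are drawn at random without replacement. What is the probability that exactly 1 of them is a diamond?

12/35

One ordering (a diamond drawn first) has probability 4/7 × 3/6 × 2/5 = 24/210 = 4/35.
There are C(3,1) = 3 such orderings, each equally likely, so P = 3 × 4/35 = 12/35.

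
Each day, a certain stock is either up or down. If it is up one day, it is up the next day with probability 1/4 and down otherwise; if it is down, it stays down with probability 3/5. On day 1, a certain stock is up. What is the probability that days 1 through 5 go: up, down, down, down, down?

Day 1 is given. For each transition, use the conditional probability from the current state:
P(down | up) = 3/4; P(down | down) = 3/5; P(down | down) = 3/5; P(down | down) = 3/5.
P = 3/4 × 3/5 × 3/5 × 3/5 = 81/500.

81/500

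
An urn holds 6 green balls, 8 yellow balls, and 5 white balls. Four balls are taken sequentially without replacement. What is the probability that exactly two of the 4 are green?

195/646

One ordering (green drawn first) has probability 6/19 × 5/18 × 13/17 × 12/16 = 4680/93024 = 65/1292.
There are C(4,2) = 6 such orderings, each equally likely, so P = 6 × 65/1292 = 195/646.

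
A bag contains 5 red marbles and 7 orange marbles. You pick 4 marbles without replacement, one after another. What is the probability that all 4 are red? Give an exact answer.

P(every draw is red) = 5/12 × 4/11 × 3/10 × 2/9 = 120/11880 = 1/99.

1/99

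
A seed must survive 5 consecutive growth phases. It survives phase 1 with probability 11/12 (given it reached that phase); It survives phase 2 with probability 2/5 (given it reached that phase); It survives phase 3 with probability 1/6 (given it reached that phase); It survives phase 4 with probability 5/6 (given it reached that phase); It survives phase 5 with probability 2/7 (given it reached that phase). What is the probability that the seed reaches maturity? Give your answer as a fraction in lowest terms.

Multiplying along the chain,
P = 11/12 × 2/5 × 1/6 × 5/6 × 2/7 = 220/15120 = 11/756.

11/756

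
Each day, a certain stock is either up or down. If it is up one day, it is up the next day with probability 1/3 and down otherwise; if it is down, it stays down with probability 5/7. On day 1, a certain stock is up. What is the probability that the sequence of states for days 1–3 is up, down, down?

Day 1 is given. For each transition, use the conditional probability from the current state:
P(down | up) = 2/3; P(down | down) = 5/7.
P = 2/3 × 5/7 = 10/21.

10/21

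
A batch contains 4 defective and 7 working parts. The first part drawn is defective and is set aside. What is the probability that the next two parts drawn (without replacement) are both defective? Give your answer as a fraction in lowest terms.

1/15

After the first draw, 3 of the remaining 10 parts are defective.
P = 3/10 × 2/9 = 6/90 = 1/15.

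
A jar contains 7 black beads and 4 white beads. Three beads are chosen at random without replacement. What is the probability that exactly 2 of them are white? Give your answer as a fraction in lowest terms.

One ordering (white drawn first) has probability 4/11 × 3/10 × 7/9 = 84/990 = 14/165.
There are C(3,2) = 3 such orderings, each equally likely, so P = 3 × 14/165 = 14/55.

14/55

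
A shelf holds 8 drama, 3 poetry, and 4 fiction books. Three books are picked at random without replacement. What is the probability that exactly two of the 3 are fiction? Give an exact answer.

One ordering (fiction drawn first) has probability 4/15 × 3/14 × 11/13 = 132/2730 = 22/455.
There are C(3,2) = 3 such orderings, each equally likely, so P = 3 × 22/455 = 66/455.

66/455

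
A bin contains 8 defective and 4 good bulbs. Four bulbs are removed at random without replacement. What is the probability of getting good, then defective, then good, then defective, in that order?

28/495

Chain rule:
P = 4/12 × 8/11 × 3/10 × 7/9 = 672/11880 = 28/495.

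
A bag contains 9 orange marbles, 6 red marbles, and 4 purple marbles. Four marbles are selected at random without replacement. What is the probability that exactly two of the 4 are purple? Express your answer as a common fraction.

105/646

One ordering (purple drawn first) has probability 4/19 × 3/18 × 15/17 × 14/16 = 2520/93024 = 35/1292.
There are C(4,2) = 6 such orderings, each equally likely, so P = 6 × 35/1292 = 105/646.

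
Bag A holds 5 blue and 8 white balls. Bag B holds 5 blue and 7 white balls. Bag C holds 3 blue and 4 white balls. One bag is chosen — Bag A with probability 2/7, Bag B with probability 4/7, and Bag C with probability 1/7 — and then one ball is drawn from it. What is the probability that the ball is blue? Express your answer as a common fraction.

From Bag A: P(blue) = 5/13.
From Bag B: P(blue) = 5/12.
From Bag C: P(blue) = 3/7.
Total probability = (2/7)(5/13) + (4/7)(5/12) + (1/7)(3/7) = 782/1911.

782/1911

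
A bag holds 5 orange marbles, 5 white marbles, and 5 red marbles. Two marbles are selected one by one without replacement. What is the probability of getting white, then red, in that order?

5/42

Multiply the probability of each draw given the previous ones:
P = 5/15 × 5/14 = 25/210 = 5/42.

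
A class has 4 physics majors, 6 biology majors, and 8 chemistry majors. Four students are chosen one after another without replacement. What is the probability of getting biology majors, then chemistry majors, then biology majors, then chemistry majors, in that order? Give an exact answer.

7/306

Each draw changes the counts, so multiply the conditional probabilities along the sequence:
P = 6/18 × 8/17 × 5/16 × 7/15 = 1680/73440 = 7/306.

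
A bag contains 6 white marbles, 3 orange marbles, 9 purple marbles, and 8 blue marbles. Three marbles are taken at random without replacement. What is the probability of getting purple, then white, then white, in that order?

9/520

Each draw changes the counts, so multiply the conditional probabilities along the sequence:
P = 9/26 × 6/25 × 5/24 = 270/15600 = 9/520.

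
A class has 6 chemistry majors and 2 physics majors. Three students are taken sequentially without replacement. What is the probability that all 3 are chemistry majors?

5/14

P(all chemistry majors) = 6/8 × 5/7 × 4/6 = 120/336 = 5/14.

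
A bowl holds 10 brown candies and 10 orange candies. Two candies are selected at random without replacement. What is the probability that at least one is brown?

P(no brown) = 10/20 × 9/19 = 90/380 = 9/38.
P(at least one) = 1 − 9/38 = 29/38.

29/38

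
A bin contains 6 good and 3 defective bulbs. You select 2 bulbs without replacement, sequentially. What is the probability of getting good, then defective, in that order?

1/4

Each draw changes the counts, so multiply the conditional probabilities along the sequence:
P = 6/9 × 3/8 = 18/72 = 1/4.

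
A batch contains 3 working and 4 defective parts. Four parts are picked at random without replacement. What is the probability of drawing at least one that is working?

P(no working) = 4/7 × 3/6 × 2/5 × 1/4 = 24/840 = 1/35.
P(at least one) = 1 − 1/35 = 34/35.

34/35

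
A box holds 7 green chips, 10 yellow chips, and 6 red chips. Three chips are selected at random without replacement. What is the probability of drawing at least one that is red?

P(no red) = 17/23 × 16/22 × 15/21 = 4080/10626 = 680/1771.
P(at least one) = 1 − 680/1771 = 1091/1771.

1091/1771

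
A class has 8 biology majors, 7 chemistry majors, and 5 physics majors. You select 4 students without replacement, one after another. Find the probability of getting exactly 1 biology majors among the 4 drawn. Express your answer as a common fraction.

One ordering (a biology major drawn first) has probability 8/20 × 12/19 × 11/18 × 10/17 = 10560/116280 = 88/969.
There are C(4,1) = 4 such orderings, each equally likely, so P = 4 × 88/969 = 352/969.

352/969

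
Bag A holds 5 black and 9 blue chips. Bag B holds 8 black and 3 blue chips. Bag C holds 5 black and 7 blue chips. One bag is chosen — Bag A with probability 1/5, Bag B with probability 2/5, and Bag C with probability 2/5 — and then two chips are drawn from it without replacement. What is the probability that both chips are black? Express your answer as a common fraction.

From Bag A: P(both black) = (5/14)(4/13) = 10/91.
From Bag B: P(both black) = (8/11)(7/10) = 28/55.
From Bag C: P(both black) = (5/12)(4/11) = 5/33.
Total probability = (1/5)(10/91) + (2/5)(28/55) + (2/5)(5/33) = 21488/75075.

21488/75075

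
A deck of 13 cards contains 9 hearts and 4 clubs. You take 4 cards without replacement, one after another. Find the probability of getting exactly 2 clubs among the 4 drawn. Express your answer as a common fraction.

216/715

One ordering (clubs drawn first) has probability 4/13 × 3/12 × 9/11 × 8/10 = 864/17160 = 36/715.
There are C(4,2) = 6 such orderings, each equally likely, so P = 6 × 36/715 = 216/715.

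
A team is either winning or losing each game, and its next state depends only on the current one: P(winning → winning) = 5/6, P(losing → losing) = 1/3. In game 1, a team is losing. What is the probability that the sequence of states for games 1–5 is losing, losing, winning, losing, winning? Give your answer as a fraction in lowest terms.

Game 1 is given. For each transition, use the conditional probability from the current state:
P(losing | losing) = 1/3; P(winning | losing) = 2/3; P(losing | winning) = 1/6; P(winning | losing) = 2/3.
P = 1/3 × 2/3 × 1/6 × 2/3 = 4/162 = 2/81.

2/81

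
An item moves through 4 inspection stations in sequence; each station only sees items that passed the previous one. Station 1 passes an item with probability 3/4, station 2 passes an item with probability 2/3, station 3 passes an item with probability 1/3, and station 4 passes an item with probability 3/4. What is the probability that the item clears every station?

1/8

Each stage is reached only if all earlier stages succeed, so
P = 3/4 × 2/3 × 1/3 × 3/4 = 18/144 = 1/8.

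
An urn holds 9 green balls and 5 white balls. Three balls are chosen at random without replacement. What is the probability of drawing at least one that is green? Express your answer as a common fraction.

P(no green) = 5/14 × 4/13 × 3/12 = 60/2184 = 5/182.
P(at least one) = 1 − 5/182 = 177/182.

177/182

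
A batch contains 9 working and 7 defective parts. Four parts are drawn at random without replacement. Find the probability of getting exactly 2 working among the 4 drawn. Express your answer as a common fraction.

27/65

One ordering (working drawn first) has probability 9/16 × 8/15 × 7/14 × 6/13 = 3024/43680 = 9/130.
There are C(4,2) = 6 such orderings, each equally likely, so P = 6 × 9/130 = 27/65.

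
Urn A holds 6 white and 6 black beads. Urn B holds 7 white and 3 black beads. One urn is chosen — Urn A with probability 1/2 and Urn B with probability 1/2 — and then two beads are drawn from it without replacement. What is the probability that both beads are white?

229/660

From Urn A: P(both white) = (6/12)(5/11) = 5/22.
From Urn B: P(both white) = (7/10)(6/9) = 7/15.
Total probability = (1/2)(5/22) + (1/2)(7/15) = 229/660.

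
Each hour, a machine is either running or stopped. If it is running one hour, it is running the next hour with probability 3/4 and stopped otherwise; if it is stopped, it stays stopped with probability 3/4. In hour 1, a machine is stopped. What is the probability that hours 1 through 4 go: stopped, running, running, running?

9/64

Hour 1 is given. For each transition, use the conditional probability from the current state:
P(running | stopped) = 1/4; P(running | running) = 3/4; P(running | running) = 3/4.
P = 1/4 × 3/4 × 3/4 = 9/64.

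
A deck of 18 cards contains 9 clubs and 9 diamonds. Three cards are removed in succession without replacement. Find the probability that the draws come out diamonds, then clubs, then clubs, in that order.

9/68

Multiply the probability of each draw given the previous ones:
P = 9/18 × 9/17 × 8/16 = 648/4896 = 9/68.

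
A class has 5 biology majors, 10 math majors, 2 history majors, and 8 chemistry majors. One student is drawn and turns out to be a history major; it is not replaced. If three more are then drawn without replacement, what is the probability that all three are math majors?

With the first student removed, 10 math majors remain out of 24.
P = 10/24 × 9/23 × 8/22 = 720/12144 = 15/253.

15/253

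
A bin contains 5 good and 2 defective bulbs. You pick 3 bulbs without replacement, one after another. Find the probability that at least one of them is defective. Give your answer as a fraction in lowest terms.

5/7

P(no defective) = 5/7 × 4/6 × 3/5 = 60/210 = 2/7.
P(at least one) = 1 − 2/7 = 5/7.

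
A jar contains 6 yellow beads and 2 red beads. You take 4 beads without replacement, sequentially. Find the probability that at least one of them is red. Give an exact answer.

P(no red) = 6/8 × 5/7 × 4/6 × 3/5 = 360/1680 = 3/14.
P(at least one) = 1 − 3/14 = 11/14.

11/14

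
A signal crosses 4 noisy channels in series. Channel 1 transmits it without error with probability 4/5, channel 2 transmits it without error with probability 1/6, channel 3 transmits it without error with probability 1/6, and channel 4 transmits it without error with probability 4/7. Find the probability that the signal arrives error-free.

Multiplying along the chain,
P = 4/5 × 1/6 × 1/6 × 4/7 = 16/1260 = 4/315.

4/315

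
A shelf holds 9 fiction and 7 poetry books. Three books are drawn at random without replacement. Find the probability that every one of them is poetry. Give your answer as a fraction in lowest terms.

P(all poetry) = 7/16 × 6/15 × 5/14 = 210/3360 = 1/16.

1/16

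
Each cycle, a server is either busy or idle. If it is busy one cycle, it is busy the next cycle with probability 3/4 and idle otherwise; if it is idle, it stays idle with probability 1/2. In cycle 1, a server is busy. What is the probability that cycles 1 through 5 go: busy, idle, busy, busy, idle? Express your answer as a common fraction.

3/128

Cycle 1 is given. For each transition, use the conditional probability from the current state:
P(idle | busy) = 1/4; P(busy | idle) = 1/2; P(busy | busy) = 3/4; P(idle | busy) = 1/4.
P = 1/4 × 1/2 × 3/4 × 1/4 = 3/128.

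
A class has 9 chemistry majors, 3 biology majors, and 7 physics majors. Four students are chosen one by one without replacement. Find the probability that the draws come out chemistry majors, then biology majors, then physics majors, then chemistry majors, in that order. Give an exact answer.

Chain rule:
P = 9/19 × 3/18 × 7/17 × 8/16 = 1512/93024 = 21/1292.

21/1292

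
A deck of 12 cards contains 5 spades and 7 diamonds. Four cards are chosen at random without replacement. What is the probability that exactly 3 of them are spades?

14/99

One ordering (spades drawn first) has probability 5/12 × 4/11 × 3/10 × 7/9 = 420/11880 = 7/198.
There are C(4,3) = 4 such orderings, each equally likely, so P = 4 × 7/198 = 14/99.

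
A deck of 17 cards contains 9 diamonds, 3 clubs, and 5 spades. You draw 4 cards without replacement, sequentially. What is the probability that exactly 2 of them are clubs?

39/340

One ordering (clubs drawn first) has probability 3/17 × 2/16 × 14/15 × 13/14 = 1092/57120 = 13/680.
There are C(4,2) = 6 such orderings, each equally likely, so P = 6 × 13/680 = 39/340.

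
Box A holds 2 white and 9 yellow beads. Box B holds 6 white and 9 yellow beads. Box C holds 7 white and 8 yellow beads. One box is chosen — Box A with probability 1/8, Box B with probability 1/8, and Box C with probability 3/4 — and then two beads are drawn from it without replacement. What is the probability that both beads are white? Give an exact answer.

131/770

From Box A: P(both white) = (2/11)(1/10) = 1/55.
From Box B: P(both white) = (6/15)(5/14) = 1/7.
From Box C: P(both white) = (7/15)(6/14) = 1/5.
Total probability = (1/8)(1/55) + (1/8)(1/7) + (3/4)(1/5) = 131/770.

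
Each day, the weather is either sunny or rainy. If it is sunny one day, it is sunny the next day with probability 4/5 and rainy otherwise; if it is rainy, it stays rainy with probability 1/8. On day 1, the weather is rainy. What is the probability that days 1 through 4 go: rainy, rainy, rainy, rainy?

Day 1 is given. For each transition, use the conditional probability from the current state:
P(rainy | rainy) = 1/8; P(rainy | rainy) = 1/8; P(rainy | rainy) = 1/8.
P = 1/8 × 1/8 × 1/8 = 1/512.

1/512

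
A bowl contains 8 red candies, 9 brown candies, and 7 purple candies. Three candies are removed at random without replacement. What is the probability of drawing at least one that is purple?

P(no purple) = 17/24 × 16/23 × 15/22 = 4080/12144 = 85/253.
P(at least one) = 1 − 85/253 = 168/253.

168/253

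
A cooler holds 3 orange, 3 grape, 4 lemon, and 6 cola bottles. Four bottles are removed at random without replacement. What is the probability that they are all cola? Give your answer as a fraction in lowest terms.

P = 6/16 × 5/15 × 4/14 × 3/13 = 360/43680 = 3/364.

3/364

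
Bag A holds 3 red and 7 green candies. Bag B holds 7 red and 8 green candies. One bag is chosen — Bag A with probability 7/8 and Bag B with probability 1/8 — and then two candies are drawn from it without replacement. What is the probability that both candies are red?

1/12

From Bag A: P(both red) = (3/10)(2/9) = 1/15.
From Bag B: P(both red) = (7/15)(6/14) = 1/5.
Total probability = (7/8)(1/15) + (1/8)(1/5) = 1/12.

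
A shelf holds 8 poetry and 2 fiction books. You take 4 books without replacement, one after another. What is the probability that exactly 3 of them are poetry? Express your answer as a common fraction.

One ordering (poetry drawn first) has probability 8/10 × 7/9 × 6/8 × 2/7 = 672/5040 = 2/15.
There are C(4,3) = 4 such orderings, each equally likely, so P = 4 × 2/15 = 8/15.

8/15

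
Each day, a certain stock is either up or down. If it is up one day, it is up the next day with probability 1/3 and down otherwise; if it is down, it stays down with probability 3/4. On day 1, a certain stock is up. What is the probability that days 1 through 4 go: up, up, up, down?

Day 1 is given. For each transition, use the conditional probability from the current state:
P(up | up) = 1/3; P(up | up) = 1/3; P(down | up) = 2/3.
P = 1/3 × 1/3 × 2/3 = 2/27.

2/27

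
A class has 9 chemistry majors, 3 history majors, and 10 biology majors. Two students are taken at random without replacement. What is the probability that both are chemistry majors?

P(every draw is a chemistry major) = 9/22 × 8/21 = 72/462 = 12/77.

12/77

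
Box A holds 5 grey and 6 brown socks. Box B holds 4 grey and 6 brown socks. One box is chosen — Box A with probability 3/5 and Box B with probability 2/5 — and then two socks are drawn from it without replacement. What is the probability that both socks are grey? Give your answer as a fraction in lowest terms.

From Box A: P(both grey) = (5/11)(4/10) = 2/11.
From Box B: P(both grey) = (4/10)(3/9) = 2/15.
Total probability = (3/5)(2/11) + (2/5)(2/15) = 134/825.

134/825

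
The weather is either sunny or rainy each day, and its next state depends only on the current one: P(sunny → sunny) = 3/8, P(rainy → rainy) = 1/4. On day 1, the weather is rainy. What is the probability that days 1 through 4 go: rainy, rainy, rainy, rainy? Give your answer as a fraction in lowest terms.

Day 1 is given. For each transition, use the conditional probability from the current state:
P(rainy | rainy) = 1/4; P(rainy | rainy) = 1/4; P(rainy | rainy) = 1/4.
P = 1/4 × 1/4 × 1/4 = 1/64.

1/64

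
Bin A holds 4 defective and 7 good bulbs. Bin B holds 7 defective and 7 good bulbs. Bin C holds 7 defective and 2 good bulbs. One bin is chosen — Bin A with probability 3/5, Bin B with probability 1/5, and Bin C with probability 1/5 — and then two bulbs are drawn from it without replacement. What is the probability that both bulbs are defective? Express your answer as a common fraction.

From Bin A: P(both defective) = (4/11)(3/10) = 6/55.
From Bin B: P(both defective) = (7/14)(6/13) = 3/13.
From Bin C: P(both defective) = (7/9)(6/8) = 7/12.
Total probability = (3/5)(6/55) + (1/5)(3/13) + (1/5)(7/12) = 9793/42900.

9793/42900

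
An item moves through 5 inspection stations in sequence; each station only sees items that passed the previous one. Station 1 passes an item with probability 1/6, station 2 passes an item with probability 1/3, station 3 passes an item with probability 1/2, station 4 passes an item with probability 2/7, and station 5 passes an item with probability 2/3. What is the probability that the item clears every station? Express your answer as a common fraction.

Each stage is reached only if all earlier stages succeed, so
P = 1/6 × 1/3 × 1/2 × 2/7 × 2/3 = 4/756 = 1/189.

1/189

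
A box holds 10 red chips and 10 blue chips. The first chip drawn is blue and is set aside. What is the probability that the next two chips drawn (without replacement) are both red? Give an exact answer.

After the first draw, 10 of the remaining 19 chips are red.
P = 10/19 × 9/18 = 90/342 = 5/19.

5/19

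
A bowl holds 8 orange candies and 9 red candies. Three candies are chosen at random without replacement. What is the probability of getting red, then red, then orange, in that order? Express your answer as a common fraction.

12/85

Multiply the probability of each draw given the previous ones:
P = 9/17 × 8/16 × 8/15 = 576/4080 = 12/85.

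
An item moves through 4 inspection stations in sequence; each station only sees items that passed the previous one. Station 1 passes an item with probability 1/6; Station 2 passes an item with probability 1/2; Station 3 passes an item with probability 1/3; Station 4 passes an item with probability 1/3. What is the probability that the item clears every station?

Multiplying along the chain,
P = 1/6 × 1/2 × 1/3 × 1/3 = 1/108.

1/108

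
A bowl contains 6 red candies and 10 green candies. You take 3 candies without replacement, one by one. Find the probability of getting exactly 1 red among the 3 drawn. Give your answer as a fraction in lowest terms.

27/56

One ordering (red drawn first) has probability 6/16 × 10/15 × 9/14 = 540/3360 = 9/56.
There are C(3,1) = 3 such orderings, each equally likely, so P = 3 × 9/56 = 27/56.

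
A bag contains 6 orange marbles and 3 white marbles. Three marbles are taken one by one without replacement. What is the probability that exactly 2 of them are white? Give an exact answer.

3/14

One ordering (white drawn first) has probability 3/9 × 2/8 × 6/7 = 36/504 = 1/14.
There are C(3,2) = 3 such orderings, each equally likely, so P = 3 × 1/14 = 3/14.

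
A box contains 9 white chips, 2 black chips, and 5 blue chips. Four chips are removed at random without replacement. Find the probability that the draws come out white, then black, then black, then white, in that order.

Each draw changes the counts, so multiply the conditional probabilities along the sequence:
P = 9/16 × 2/15 × 1/14 × 8/13 = 144/43680 = 3/910.

3/910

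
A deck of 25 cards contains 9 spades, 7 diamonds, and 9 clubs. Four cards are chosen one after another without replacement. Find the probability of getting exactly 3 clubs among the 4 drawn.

672/6325

One ordering (clubs drawn first) has probability 9/25 × 8/24 × 7/23 × 16/22 = 8064/303600 = 168/6325.
There are C(4,3) = 4 such orderings, each equally likely, so P = 4 × 168/6325 = 672/6325.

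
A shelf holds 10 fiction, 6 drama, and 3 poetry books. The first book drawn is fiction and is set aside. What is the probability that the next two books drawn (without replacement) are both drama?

5/51

With the first book removed, 6 drama remain out of 18.
P = 6/18 × 5/17 = 30/306 = 5/51.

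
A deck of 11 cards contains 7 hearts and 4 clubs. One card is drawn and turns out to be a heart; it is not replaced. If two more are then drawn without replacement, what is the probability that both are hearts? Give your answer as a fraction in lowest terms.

1/3

After the first draw, 6 of the remaining 10 cards are hearts.
P = 6/10 × 5/9 = 30/90 = 1/3.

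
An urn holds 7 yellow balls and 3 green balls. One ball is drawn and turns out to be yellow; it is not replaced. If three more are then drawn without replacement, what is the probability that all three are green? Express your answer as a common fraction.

1/84

After the first draw, 3 of the remaining 9 balls are green.
P = 3/9 × 2/8 × 1/7 = 6/504 = 1/84.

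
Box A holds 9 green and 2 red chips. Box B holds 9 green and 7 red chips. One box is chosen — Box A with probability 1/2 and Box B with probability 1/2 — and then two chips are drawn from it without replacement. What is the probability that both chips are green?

21/44

From Box A: P(both green) = (9/11)(8/10) = 36/55.
From Box B: P(both green) = (9/16)(8/15) = 3/10.
Total probability = (1/2)(36/55) + (1/2)(3/10) = 21/44.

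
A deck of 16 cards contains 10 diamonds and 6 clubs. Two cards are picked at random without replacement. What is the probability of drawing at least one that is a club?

P(no clubs) = 10/16 × 9/15 = 90/240 = 3/8.
P(at least one) = 1 − 3/8 = 5/8.

5/8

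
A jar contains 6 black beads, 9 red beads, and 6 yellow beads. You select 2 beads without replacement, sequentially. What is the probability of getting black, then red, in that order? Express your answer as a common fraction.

Each draw changes the counts, so multiply the conditional probabilities along the sequence:
P = 6/21 × 9/20 = 54/420 = 9/70.

9/70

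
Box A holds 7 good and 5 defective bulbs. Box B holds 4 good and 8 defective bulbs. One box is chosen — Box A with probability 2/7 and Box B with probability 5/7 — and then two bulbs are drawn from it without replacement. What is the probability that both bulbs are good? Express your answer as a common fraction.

12/77

From Box A: P(both good) = (7/12)(6/11) = 7/22.
From Box B: P(both good) = (4/12)(3/11) = 1/11.
Total probability = (2/7)(7/22) + (5/7)(1/11) = 12/77.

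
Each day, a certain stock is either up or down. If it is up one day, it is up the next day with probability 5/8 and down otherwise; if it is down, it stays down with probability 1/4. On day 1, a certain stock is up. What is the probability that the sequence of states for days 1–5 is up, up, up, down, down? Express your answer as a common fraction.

75/2048

Day 1 is given. For each transition, use the conditional probability from the current state:
P(up | up) = 5/8; P(up | up) = 5/8; P(down | up) = 3/8; P(down | down) = 1/4.
P = 5/8 × 5/8 × 3/8 × 1/4 = 75/2048.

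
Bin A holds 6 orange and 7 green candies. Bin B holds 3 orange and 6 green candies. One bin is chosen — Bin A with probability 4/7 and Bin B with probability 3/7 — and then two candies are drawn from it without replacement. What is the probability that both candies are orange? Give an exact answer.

From Bin A: P(both orange) = (6/13)(5/12) = 5/26.
From Bin B: P(both orange) = (3/9)(2/8) = 1/12.
Total probability = (4/7)(5/26) + (3/7)(1/12) = 53/364.

53/364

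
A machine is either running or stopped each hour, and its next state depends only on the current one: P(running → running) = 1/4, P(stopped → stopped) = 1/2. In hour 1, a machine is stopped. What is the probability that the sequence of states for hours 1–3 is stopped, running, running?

Hour 1 is given. For each transition, use the conditional probability from the current state:
P(running | stopped) = 1/2; P(running | running) = 1/4.
P = 1/2 × 1/4 = 1/8.

1/8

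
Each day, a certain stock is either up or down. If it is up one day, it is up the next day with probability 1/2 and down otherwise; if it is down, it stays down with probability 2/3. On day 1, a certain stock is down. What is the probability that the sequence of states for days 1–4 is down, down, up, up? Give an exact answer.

1/9

Day 1 is given. For each transition, use the conditional probability from the current state:
P(down | down) = 2/3; P(up | down) = 1/3; P(up | up) = 1/2.
P = 2/3 × 1/3 × 1/2 = 2/18 = 1/9.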